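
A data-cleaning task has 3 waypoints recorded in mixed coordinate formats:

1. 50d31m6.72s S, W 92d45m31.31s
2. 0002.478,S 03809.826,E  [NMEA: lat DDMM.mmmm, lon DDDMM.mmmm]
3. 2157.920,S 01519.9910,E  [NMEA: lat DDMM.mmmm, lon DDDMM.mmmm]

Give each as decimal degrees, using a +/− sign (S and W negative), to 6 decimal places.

Point 1:
  Latitude: 50° + 31/60 + 6.72/3600 = 50 + 0.516667 + 0.001867 = 50.5185333
  hemisphere S, so the sign is −
  Longitude: 45′ + 31.31″ = 45.52183′; 92 + 45.52183/60 = 92.7586972
  W ⇒ negate
Point 2:
  Lat: split at 2 digits → 00° and 2.478′; 0 + 2.478/60 = 0.0413000
  hemisphere S, so the sign is −
  Lon: split at 3 digits → 038° and 9.826′; 38 + 9.826/60 = 38.1637667
  E ⇒ keep positive
Point 3:
  Lat: split at 2 digits → 21° and 57.92′; 21 + 57.92/60 = 21.9653333
  hemisphere S, so the sign is −
  Longitude: degrees = first 3 digits = 15, minutes = 19.991; 15 + 19.991/60 = 15.3331833
  E → positive

1. -50.518533, -92.758697
2. -0.041300, 38.163767
3. -21.965333, 15.333183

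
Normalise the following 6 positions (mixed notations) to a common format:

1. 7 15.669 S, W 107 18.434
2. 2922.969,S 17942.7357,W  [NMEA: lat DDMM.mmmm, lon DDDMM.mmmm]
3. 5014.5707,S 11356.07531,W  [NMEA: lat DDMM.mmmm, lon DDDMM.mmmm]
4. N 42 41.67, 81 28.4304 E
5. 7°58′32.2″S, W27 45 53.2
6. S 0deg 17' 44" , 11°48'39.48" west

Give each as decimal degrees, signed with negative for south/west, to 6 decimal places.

1. -7.261150, -107.307233
2. -29.382817, -179.712262
3. -50.242845, -113.934589
4. 42.694500, 81.473840
5. -7.975611, -27.764778
6. -0.295556, -11.810967

Point 1:
  φ: 15.669′ = 0.261150°; total 7.2611500
  S ⇒ negate
  λ: 18.434′ = 0.307233°; total 107.3072333
  W ⇒ negate
Point 2:
  Lat: degrees = first 2 digits = 29, minutes = 22.969; 29 + 22.969/60 = 29.3828167
  S → negative
  Lon: degrees = first 3 digits = 179, minutes = 42.7357; 179 + 42.7357/60 = 179.7122617
  W → negative
Point 3:
  Lat: split at 2 digits → 50° and 14.5707′; 50 + 14.5707/60 = 50.2428450
  S → negative
  Lon: degrees = first 3 digits = 113, minutes = 56.07531; 113 + 56.07531/60 = 113.9345885
  W → negative
Point 4:
  Latitude: 41.67′ = 0.694500°; total 42.6945000
  N → positive
  Lon: 81 + 28.4304/60 = 81.4738400
  E ⇒ keep positive
Point 5:
  φ: 7° + 58/60 + 32.2/3600 = 7 + 0.966667 + 0.008944 = 7.9756111
  S ⇒ negate
  Longitude: 45′ + 53.2″ = 45.88667′; 27 + 45.88667/60 = 27.7647778
  W → negative
Point 6:
  Latitude: 0° + 17/60 + 44/3600 = 0 + 0.283333 + 0.012222 = 0.2955556
  S → negative
  Lon: 11 + 48/60 + 39.48/3600 = 11.8109667
  W ⇒ negate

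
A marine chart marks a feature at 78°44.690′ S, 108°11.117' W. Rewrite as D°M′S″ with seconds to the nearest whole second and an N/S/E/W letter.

φ: 44.69000′ → 44′ and 0.69000 × 60 = 41.40″
Longitude: 11.11700′ → 11′ and 0.11700 × 60 = 7.02″

78°44′41″ S, 108°11′7″ W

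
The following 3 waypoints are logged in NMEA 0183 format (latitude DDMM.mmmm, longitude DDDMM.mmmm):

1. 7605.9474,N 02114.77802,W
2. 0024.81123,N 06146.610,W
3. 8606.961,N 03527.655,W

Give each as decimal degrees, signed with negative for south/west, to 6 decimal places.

1. 76.099123, -21.246300
2. 0.413521, -61.776833
3. 86.116017, -35.460917

Point 1:
  Lat: degrees = first 2 digits = 76, minutes = 5.9474; 76 + 5.9474/60 = 76.0991233
  N → positive
  Longitude: degrees = first 3 digits = 21, minutes = 14.77802; 21 + 14.77802/60 = 21.2463003
  W ⇒ negate
Point 2:
  Latitude: split at 2 digits → 00° and 24.81123′; 0 + 24.81123/60 = 0.4135205
  N ⇒ keep positive
  Lon: split at 3 digits → 061° and 46.61′; 61 + 46.61/60 = 61.7768333
  W → negative
Point 3:
  Latitude: degrees = first 2 digits = 86, minutes = 6.961; 86 + 6.961/60 = 86.1160167
  N ⇒ keep positive
  Longitude: split at 3 digits → 035° and 27.655′; 35 + 27.655/60 = 35.4609167
  hemisphere W, so the sign is −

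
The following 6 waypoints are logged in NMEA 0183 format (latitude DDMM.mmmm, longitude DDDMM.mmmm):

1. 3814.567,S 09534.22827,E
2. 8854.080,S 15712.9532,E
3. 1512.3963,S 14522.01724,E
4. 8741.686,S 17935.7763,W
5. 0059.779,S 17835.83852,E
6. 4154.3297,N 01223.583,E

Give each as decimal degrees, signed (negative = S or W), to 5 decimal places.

1. -38.24278, 95.57047
2. -88.90133, 157.21589
3. -15.20661, 145.36695
4. -87.69477, -179.59627
5. -0.99632, 178.59731
6. 41.90550, 12.39305

Point 1:
  φ: split at 2 digits → 38° and 14.567′; 38 + 14.567/60 = 38.242783
  hemisphere S, so the sign is −
  Lon: degrees = first 3 digits = 95, minutes = 34.22827; 95 + 34.22827/60 = 95.570471
  E → positive
Point 2:
  φ: degrees = first 2 digits = 88, minutes = 54.08; 88 + 54.08/60 = 88.901333
  S → negative
  λ: split at 3 digits → 157° and 12.9532′; 157 + 12.9532/60 = 157.215887
  E → positive
Point 3:
  Lat: degrees = first 2 digits = 15, minutes = 12.3963; 15 + 12.3963/60 = 15.206605
  hemisphere S, so the sign is −
  λ: degrees = first 3 digits = 145, minutes = 22.01724; 145 + 22.01724/60 = 145.366954
  E → positive
Point 4:
  Latitude: split at 2 digits → 87° and 41.686′; 87 + 41.686/60 = 87.694767
  hemisphere S, so the sign is −
  Longitude: split at 3 digits → 179° and 35.7763′; 179 + 35.7763/60 = 179.596272
  W → negative
Point 5:
  Latitude: split at 2 digits → 00° and 59.779′; 0 + 59.779/60 = 0.996317
  S ⇒ negate
  Longitude: split at 3 digits → 178° and 35.83852′; 178 + 35.83852/60 = 178.597309
  E → positive
Point 6:
  Lat: split at 2 digits → 41° and 54.3297′; 41 + 54.3297/60 = 41.905495
  N → positive
  Longitude: degrees = first 3 digits = 12, minutes = 23.583; 12 + 23.583/60 = 12.393050
  E → positive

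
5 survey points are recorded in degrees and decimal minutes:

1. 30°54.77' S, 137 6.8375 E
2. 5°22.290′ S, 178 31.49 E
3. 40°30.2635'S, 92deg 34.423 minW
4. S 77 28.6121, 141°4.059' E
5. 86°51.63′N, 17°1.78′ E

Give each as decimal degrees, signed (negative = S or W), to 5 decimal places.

Point 1:
  Latitude: 30 + 54.77/60 = 30.912833
  S ⇒ negate
  Longitude: 137 + 6.8375/60 = 137.113958
  E → positive
Point 2:
  Latitude: 5 + 22.29/60 = 5.371500
  hemisphere S, so the sign is −
  λ: 178 + 31.49/60 = 178.524833
  E ⇒ keep positive
Point 3:
  Lat: 30.2635′ = 0.504392°; total 40.504392
  S → negative
  Lon: 34.423′ = 0.573717°; total 92.573717
  W ⇒ negate
Point 4:
  Lat: 28.6121′ = 0.476868°; total 77.476868
  S ⇒ negate
  Longitude: 4.059′ = 0.067650°; total 141.067650
  E ⇒ keep positive
Point 5:
  Latitude: 86 + 51.63/60 = 86.860500
  N ⇒ keep positive
  Longitude: 17 + 1.78/60 = 17.029667
  E ⇒ keep positive

1. -30.91283, 137.11396
2. -5.37150, 178.52483
3. -40.50439, -92.57372
4. -77.47687, 141.06765
5. 86.86050, 17.02967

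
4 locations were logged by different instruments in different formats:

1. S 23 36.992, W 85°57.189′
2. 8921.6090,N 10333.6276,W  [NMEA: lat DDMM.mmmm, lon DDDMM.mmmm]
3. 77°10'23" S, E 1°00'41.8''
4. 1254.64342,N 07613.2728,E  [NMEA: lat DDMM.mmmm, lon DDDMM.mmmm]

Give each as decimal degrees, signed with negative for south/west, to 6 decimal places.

Point 1:
  φ: 23 + 36.992/60 = 23.6165333
  S ⇒ negate
  Lon: 57.189′ = 0.953150°; total 85.9531500
  W → negative
Point 2:
  Lat: split at 2 digits → 89° and 21.609′; 89 + 21.609/60 = 89.3601500
  N → positive
  λ: degrees = first 3 digits = 103, minutes = 33.6276; 103 + 33.6276/60 = 103.5604600
  hemisphere W, so the sign is −
Point 3:
  φ: 77 + 10/60 + 23/3600 = 77.1730556
  S → negative
  Lon: 0′ + 41.8″ = 0.69667′; 1 + 0.69667/60 = 1.0116111
  E ⇒ keep positive
Point 4:
  Latitude: degrees = first 2 digits = 12, minutes = 54.64342; 12 + 54.64342/60 = 12.9107237
  N → positive
  Longitude: degrees = first 3 digits = 76, minutes = 13.2728; 76 + 13.2728/60 = 76.2212133
  E → positive

1. -23.616533, -85.953150
2. 89.360150, -103.560460
3. -77.173056, 1.011611
4. 12.910724, 76.221213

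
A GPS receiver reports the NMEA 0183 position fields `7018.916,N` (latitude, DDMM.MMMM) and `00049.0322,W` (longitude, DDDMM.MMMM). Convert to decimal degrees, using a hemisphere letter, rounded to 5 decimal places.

Latitude: degrees = first 2 digits = 70, minutes = 18.916; 70 + 18.916/60 = 70.315267
Lon: degrees = first 3 digits = 0, minutes = 49.0322; 0 + 49.0322/60 = 0.817203

70.31527° N, 0.81720° W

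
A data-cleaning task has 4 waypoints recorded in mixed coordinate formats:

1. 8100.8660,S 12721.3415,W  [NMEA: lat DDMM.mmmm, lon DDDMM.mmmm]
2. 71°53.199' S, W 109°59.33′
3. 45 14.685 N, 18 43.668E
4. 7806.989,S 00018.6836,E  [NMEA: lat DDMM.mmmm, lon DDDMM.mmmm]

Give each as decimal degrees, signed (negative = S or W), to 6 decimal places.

1. -81.014433, -127.355692
2. -71.886650, -109.988833
3. 45.244750, 18.727800
4. -78.116483, 0.311393

Point 1:
  Latitude: degrees = first 2 digits = 81, minutes = 0.866; 81 + 0.866/60 = 81.0144333
  S → negative
  λ: degrees = first 3 digits = 127, minutes = 21.3415; 127 + 21.3415/60 = 127.3556917
  hemisphere W, so the sign is −
Point 2:
  Lat: 71 + 53.199/60 = 71.8866500
  S ⇒ negate
  Longitude: 59.33′ = 0.988833°; total 109.9888333
  hemisphere W, so the sign is −
Point 3:
  Latitude: 14.685′ = 0.244750°; total 45.2447500
  N ⇒ keep positive
  Lon: 43.668′ = 0.727800°; total 18.7278000
  E → positive
Point 4:
  Lat: split at 2 digits → 78° and 6.989′; 78 + 6.989/60 = 78.1164833
  S → negative
  Longitude: split at 3 digits → 000° and 18.6836′; 0 + 18.6836/60 = 0.3113933
  E ⇒ keep positive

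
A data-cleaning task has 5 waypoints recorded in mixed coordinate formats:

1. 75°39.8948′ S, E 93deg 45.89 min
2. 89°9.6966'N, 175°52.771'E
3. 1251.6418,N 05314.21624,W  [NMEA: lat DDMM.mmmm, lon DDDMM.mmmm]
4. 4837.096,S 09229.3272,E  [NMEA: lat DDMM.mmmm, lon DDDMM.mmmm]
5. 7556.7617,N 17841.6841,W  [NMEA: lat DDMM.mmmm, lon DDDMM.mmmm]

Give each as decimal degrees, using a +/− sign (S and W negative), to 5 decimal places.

Point 1:
  Lat: 75 + 39.8948/60 = 75.664913
  S → negative
  Longitude: 93 + 45.89/60 = 93.764833
  E ⇒ keep positive
Point 2:
  φ: 89 + 9.6966/60 = 89.161610
  N → positive
  λ: 52.771′ = 0.879517°; total 175.879517
  E → positive
Point 3:
  Latitude: degrees = first 2 digits = 12, minutes = 51.6418; 12 + 51.6418/60 = 12.860697
  N → positive
  Lon: split at 3 digits → 053° and 14.21624′; 53 + 14.21624/60 = 53.236937
  W → negative
Point 4:
  φ: degrees = first 2 digits = 48, minutes = 37.096; 48 + 37.096/60 = 48.618267
  S → negative
  Lon: split at 3 digits → 092° and 29.3272′; 92 + 29.3272/60 = 92.488787
  E ⇒ keep positive
Point 5:
  Latitude: split at 2 digits → 75° and 56.7617′; 75 + 56.7617/60 = 75.946028
  N → positive
  λ: split at 3 digits → 178° and 41.6841′; 178 + 41.6841/60 = 178.694735
  hemisphere W, so the sign is −

1. -75.66491, 93.76483
2. 89.16161, 175.87952
3. 12.86070, -53.23694
4. -48.61827, 92.48879
5. 75.94603, -178.69474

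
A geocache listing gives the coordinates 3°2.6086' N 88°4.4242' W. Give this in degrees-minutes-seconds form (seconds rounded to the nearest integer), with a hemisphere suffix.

Lat: 2.60860′ → 2′ and 0.60860 × 60 = 36.52″
Longitude: 4.42420′ → 4′ and 0.42420 × 60 = 25.45″

3°02′37″ N, 88°04′25″ W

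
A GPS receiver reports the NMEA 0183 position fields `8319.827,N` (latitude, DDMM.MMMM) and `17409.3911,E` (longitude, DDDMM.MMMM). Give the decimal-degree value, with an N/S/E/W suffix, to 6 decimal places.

83.330450° N, 174.156518° E

Latitude: split at 2 digits → 83° and 19.827′; 83 + 19.827/60 = 83.3304500
Longitude: degrees = first 3 digits = 174, minutes = 9.3911; 174 + 9.3911/60 = 174.1565183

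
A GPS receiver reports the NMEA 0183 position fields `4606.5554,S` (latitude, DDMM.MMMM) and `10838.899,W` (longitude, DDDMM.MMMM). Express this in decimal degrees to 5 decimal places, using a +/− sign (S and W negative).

-46.10926, -108.64832

Lat: degrees = first 2 digits = 46, minutes = 6.5554; 46 + 6.5554/60 = 46.109257
S ⇒ negate
Lon: split at 3 digits → 108° and 38.899′; 108 + 38.899/60 = 108.648317
hemisphere W, so the sign is −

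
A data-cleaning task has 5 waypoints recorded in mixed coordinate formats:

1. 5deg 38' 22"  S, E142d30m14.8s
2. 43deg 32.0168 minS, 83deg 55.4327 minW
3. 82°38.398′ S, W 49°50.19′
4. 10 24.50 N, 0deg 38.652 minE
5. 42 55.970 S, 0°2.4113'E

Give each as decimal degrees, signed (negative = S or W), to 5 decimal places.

Point 1:
  φ: 5 + 38/60 + 22/3600 = 5.639444
  hemisphere S, so the sign is −
  Longitude: 142 + 30/60 + 14.8/3600 = 142.504111
  E ⇒ keep positive
Point 2:
  Latitude: 32.0168′ = 0.533613°; total 43.533613
  hemisphere S, so the sign is −
  Longitude: 55.4327′ = 0.923878°; total 83.923878
  hemisphere W, so the sign is −
Point 3:
  φ: 82 + 38.398/60 = 82.639967
  S ⇒ negate
  Longitude: 49 + 50.19/60 = 49.836500
  hemisphere W, so the sign is −
Point 4:
  φ: 24.5′ = 0.408333°; total 10.408333
  N ⇒ keep positive
  λ: 0 + 38.652/60 = 0.644200
  E → positive
Point 5:
  Latitude: 42 + 55.97/60 = 42.932833
  S → negative
  λ: 0 + 2.4113/60 = 0.040188
  E → positive

1. -5.63944, 142.50411
2. -43.53361, -83.92388
3. -82.63997, -49.83650
4. 10.40833, 0.64420
5. -42.93283, 0.04019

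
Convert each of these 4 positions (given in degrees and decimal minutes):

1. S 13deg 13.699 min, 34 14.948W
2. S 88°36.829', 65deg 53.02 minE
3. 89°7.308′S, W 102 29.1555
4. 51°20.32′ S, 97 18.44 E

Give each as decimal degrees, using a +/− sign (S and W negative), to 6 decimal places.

1. -13.228317, -34.249133
2. -88.613817, 65.883667
3. -89.121800, -102.485925
4. -51.338667, 97.307333

Point 1:
  Lat: 13 + 13.699/60 = 13.2283167
  S → negative
  Lon: 14.948′ = 0.249133°; total 34.2491333
  hemisphere W, so the sign is −
Point 2:
  Lat: 36.829′ = 0.613817°; total 88.6138167
  S ⇒ negate
  Lon: 65 + 53.02/60 = 65.8836667
  E ⇒ keep positive
Point 3:
  φ: 7.308′ = 0.121800°; total 89.1218000
  hemisphere S, so the sign is −
  Longitude: 102 + 29.1555/60 = 102.4859250
  hemisphere W, so the sign is −
Point 4:
  φ: 51 + 20.32/60 = 51.3386667
  S → negative
  λ: 18.44′ = 0.307333°; total 97.3073333
  E → positive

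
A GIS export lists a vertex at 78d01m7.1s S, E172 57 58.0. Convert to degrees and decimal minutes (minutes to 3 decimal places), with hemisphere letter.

78° 1.118′ S, 172° 57.967′ E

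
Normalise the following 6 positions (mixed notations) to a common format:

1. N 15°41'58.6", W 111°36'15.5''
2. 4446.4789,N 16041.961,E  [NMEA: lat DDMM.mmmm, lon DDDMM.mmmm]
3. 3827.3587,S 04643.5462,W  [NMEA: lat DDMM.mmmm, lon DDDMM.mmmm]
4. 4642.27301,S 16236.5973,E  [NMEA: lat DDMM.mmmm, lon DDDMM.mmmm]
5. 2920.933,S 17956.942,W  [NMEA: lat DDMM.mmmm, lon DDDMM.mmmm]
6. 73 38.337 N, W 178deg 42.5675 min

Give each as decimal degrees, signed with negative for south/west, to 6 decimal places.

1. 15.699611, -111.604306
2. 44.774648, 160.699350
3. -38.455978, -46.725770
4. -46.704550, 162.609955
5. -29.348883, -179.949033
6. 73.638950, -178.709458

Point 1:
  φ: 41′ + 58.6″ = 41.97667′; 15 + 41.97667/60 = 15.6996111
  N → positive
  λ: 111° + 36/60 + 15.5/3600 = 111 + 0.600000 + 0.004306 = 111.6043056
  hemisphere W, so the sign is −
Point 2:
  Latitude: split at 2 digits → 44° and 46.4789′; 44 + 46.4789/60 = 44.7746483
  N ⇒ keep positive
  Lon: split at 3 digits → 160° and 41.961′; 160 + 41.961/60 = 160.6993500
  E → positive
Point 3:
  φ: degrees = first 2 digits = 38, minutes = 27.3587; 38 + 27.3587/60 = 38.4559783
  S → negative
  Lon: split at 3 digits → 046° and 43.5462′; 46 + 43.5462/60 = 46.7257700
  W ⇒ negate
Point 4:
  φ: degrees = first 2 digits = 46, minutes = 42.27301; 46 + 42.27301/60 = 46.7045502
  S ⇒ negate
  Lon: split at 3 digits → 162° and 36.5973′; 162 + 36.5973/60 = 162.6099550
  E → positive
Point 5:
  Lat: split at 2 digits → 29° and 20.933′; 29 + 20.933/60 = 29.3488833
  hemisphere S, so the sign is −
  Longitude: degrees = first 3 digits = 179, minutes = 56.942; 179 + 56.942/60 = 179.9490333
  W → negative
Point 6:
  φ: 73 + 38.337/60 = 73.6389500
  N → positive
  Longitude: 178 + 42.5675/60 = 178.7094583
  W → negative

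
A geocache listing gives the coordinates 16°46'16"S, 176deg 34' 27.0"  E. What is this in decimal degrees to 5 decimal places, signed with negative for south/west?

-16.77111, 176.57417

φ: 46′ + 16″ = 46.26667′; 16 + 46.26667/60 = 16.771111
S → negative
λ: 176 + 34/60 + 27/3600 = 176.574167
E ⇒ keep positive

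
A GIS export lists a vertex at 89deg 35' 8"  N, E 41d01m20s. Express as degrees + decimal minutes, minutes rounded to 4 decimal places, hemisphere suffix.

φ: 35 + 8/60 = 35.133333′
λ: 1 + 20/60 = 1.333333′

89° 35.1333′ N, 41° 1.3333′ E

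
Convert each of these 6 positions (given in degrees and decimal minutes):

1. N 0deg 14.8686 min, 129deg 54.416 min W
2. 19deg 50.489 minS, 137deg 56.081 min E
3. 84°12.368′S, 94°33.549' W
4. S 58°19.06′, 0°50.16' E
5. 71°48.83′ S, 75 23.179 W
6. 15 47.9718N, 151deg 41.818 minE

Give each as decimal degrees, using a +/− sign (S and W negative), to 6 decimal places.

Point 1:
  Latitude: 14.8686′ = 0.247810°; total 0.2478100
  N → positive
  Longitude: 54.416′ = 0.906933°; total 129.9069333
  W → negative
Point 2:
  Lat: 50.489′ = 0.841483°; total 19.8414833
  S → negative
  Lon: 56.081′ = 0.934683°; total 137.9346833
  E → positive
Point 3:
  φ: 84 + 12.368/60 = 84.2061333
  S → negative
  Lon: 33.549′ = 0.559150°; total 94.5591500
  W ⇒ negate
Point 4:
  φ: 58 + 19.06/60 = 58.3176667
  S ⇒ negate
  Lon: 0 + 50.16/60 = 0.8360000
  E → positive
Point 5:
  Lat: 48.83′ = 0.813833°; total 71.8138333
  S → negative
  Longitude: 75 + 23.179/60 = 75.3863167
  W ⇒ negate
Point 6:
  Latitude: 47.9718′ = 0.799530°; total 15.7995300
  N ⇒ keep positive
  λ: 151 + 41.818/60 = 151.6969667
  E ⇒ keep positive

1. 0.247810, -129.906933
2. -19.841483, 137.934683
3. -84.206133, -94.559150
4. -58.317667, 0.836000
5. -71.813833, -75.386317
6. 15.799530, 151.696967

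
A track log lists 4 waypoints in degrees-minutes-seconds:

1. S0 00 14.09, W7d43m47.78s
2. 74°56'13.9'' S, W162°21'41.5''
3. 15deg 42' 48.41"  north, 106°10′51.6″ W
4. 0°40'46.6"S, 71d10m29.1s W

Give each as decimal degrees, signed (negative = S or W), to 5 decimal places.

Point 1:
  Latitude: 0 + 0/60 + 14.09/3600 = 0.003914
  S → negative
  Longitude: 7 + 43/60 + 47.78/3600 = 7.729939
  W → negative
Point 2:
  Lat: 74° + 56/60 + 13.9/3600 = 74 + 0.933333 + 0.003861 = 74.937194
  hemisphere S, so the sign is −
  Lon: 162 + 21/60 + 41.5/3600 = 162.361528
  hemisphere W, so the sign is −
Point 3:
  φ: 15 + 42/60 + 48.41/3600 = 15.713447
  N → positive
  λ: 106 + 10/60 + 51.6/3600 = 106.181000
  hemisphere W, so the sign is −
Point 4:
  Latitude: 0 + 40/60 + 46.6/3600 = 0.679611
  S → negative
  λ: 71° + 10/60 + 29.1/3600 = 71 + 0.166667 + 0.008083 = 71.174750
  W → negative

1. -0.00391, -7.72994
2. -74.93719, -162.36153
3. 15.71345, -106.18100
4. -0.67961, -71.17475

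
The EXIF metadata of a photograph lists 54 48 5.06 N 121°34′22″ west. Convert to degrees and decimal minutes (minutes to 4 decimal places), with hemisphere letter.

54° 48.0843′ N, 121° 34.3667′ W

Lat: 48 + 5.06/60 = 48.084333′
Longitude: 34 + 22/60 = 34.366667′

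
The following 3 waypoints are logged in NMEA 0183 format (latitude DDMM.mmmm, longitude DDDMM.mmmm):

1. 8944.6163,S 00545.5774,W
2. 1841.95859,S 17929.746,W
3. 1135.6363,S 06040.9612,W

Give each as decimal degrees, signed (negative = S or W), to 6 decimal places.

1. -89.743605, -5.759623
2. -18.699310, -179.495767
3. -11.593938, -60.682687

Point 1:
  Lat: degrees = first 2 digits = 89, minutes = 44.6163; 89 + 44.6163/60 = 89.7436050
  hemisphere S, so the sign is −
  Lon: split at 3 digits → 005° and 45.5774′; 5 + 45.5774/60 = 5.7596233
  hemisphere W, so the sign is −
Point 2:
  φ: split at 2 digits → 18° and 41.95859′; 18 + 41.95859/60 = 18.6993098
  S ⇒ negate
  Lon: split at 3 digits → 179° and 29.746′; 179 + 29.746/60 = 179.4957667
  W → negative
Point 3:
  Lat: split at 2 digits → 11° and 35.6363′; 11 + 35.6363/60 = 11.5939383
  S → negative
  Lon: degrees = first 3 digits = 60, minutes = 40.9612; 60 + 40.9612/60 = 60.6826867
  W → negative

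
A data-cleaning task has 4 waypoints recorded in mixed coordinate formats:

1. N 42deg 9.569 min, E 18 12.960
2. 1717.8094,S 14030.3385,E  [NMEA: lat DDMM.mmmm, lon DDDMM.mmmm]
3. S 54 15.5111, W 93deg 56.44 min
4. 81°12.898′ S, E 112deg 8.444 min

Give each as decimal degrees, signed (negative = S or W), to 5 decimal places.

Point 1:
  Lat: 9.569′ = 0.159483°; total 42.159483
  N → positive
  Longitude: 18 + 12.96/60 = 18.216000
  E ⇒ keep positive
Point 2:
  φ: degrees = first 2 digits = 17, minutes = 17.8094; 17 + 17.8094/60 = 17.296823
  S → negative
  Longitude: split at 3 digits → 140° and 30.3385′; 140 + 30.3385/60 = 140.505642
  E ⇒ keep positive
Point 3:
  Latitude: 15.5111′ = 0.258518°; total 54.258518
  hemisphere S, so the sign is −
  Longitude: 93 + 56.44/60 = 93.940667
  W → negative
Point 4:
  φ: 81 + 12.898/60 = 81.214967
  S → negative
  λ: 112 + 8.444/60 = 112.140733
  E → positive

1. 42.15948, 18.21600
2. -17.29682, 140.50564
3. -54.25852, -93.94067
4. -81.21497, 112.14073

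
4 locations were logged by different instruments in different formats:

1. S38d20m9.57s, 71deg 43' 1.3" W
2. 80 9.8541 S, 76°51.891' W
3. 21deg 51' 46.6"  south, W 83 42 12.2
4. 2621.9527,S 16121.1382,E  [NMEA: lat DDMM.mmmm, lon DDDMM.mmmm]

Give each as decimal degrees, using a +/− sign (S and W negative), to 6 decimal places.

1. -38.335992, -71.717028
2. -80.164235, -76.864850
3. -21.862944, -83.703389
4. -26.365878, 161.352303

Point 1:
  Latitude: 38° + 20/60 + 9.57/3600 = 38 + 0.333333 + 0.002658 = 38.3359917
  S → negative
  λ: 43′ + 1.3″ = 43.02167′; 71 + 43.02167/60 = 71.7170278
  hemisphere W, so the sign is −
Point 2:
  Latitude: 80 + 9.8541/60 = 80.1642350
  S ⇒ negate
  Longitude: 76 + 51.891/60 = 76.8648500
  W → negative
Point 3:
  Latitude: 21 + 51/60 + 46.6/3600 = 21.8629444
  hemisphere S, so the sign is −
  Lon: 42′ + 12.2″ = 42.20333′; 83 + 42.20333/60 = 83.7033889
  hemisphere W, so the sign is −
Point 4:
  Latitude: split at 2 digits → 26° and 21.9527′; 26 + 21.9527/60 = 26.3658783
  S → negative
  Lon: split at 3 digits → 161° and 21.1382′; 161 + 21.1382/60 = 161.3523033
  E → positive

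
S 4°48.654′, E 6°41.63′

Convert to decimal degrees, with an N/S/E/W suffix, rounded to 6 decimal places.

Latitude: 4 + 48.654/60 = 4.8109000
Lon: 6 + 41.63/60 = 6.6938333

4.810900° S, 6.693833° E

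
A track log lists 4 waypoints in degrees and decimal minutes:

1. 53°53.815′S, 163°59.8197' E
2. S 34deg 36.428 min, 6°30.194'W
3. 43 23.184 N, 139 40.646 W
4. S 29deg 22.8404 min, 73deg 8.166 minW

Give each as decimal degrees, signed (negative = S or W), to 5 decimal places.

Point 1:
  φ: 53 + 53.815/60 = 53.896917
  hemisphere S, so the sign is −
  Lon: 163 + 59.8197/60 = 163.996995
  E → positive
Point 2:
  Lat: 34 + 36.428/60 = 34.607133
  hemisphere S, so the sign is −
  λ: 6 + 30.194/60 = 6.503233
  W ⇒ negate
Point 3:
  Lat: 23.184′ = 0.386400°; total 43.386400
  N ⇒ keep positive
  λ: 139 + 40.646/60 = 139.677433
  hemisphere W, so the sign is −
Point 4:
  φ: 29 + 22.8404/60 = 29.380673
  hemisphere S, so the sign is −
  Longitude: 73 + 8.166/60 = 73.136100
  hemisphere W, so the sign is −

1. -53.89692, 163.99700
2. -34.60713, -6.50323
3. 43.38640, -139.67743
4. -29.38067, -73.13610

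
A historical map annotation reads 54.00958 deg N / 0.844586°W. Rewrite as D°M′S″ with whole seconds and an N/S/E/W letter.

φ: whole degrees 54; 0.57480′ → 0′ and 34.49″
Longitude: 0.844586 × 60 = 50.67516′ → 50′, remainder × 60 = 40.51″

54°00′34″ N, 0°50′41″ W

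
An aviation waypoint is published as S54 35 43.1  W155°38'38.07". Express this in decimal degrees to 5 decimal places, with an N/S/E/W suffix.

54.59531° S, 155.64391° W

Lat: 35′ + 43.1″ = 35.71833′; 54 + 35.71833/60 = 54.595306
Lon: 38′ + 38.07″ = 38.63450′; 155 + 38.63450/60 = 155.643908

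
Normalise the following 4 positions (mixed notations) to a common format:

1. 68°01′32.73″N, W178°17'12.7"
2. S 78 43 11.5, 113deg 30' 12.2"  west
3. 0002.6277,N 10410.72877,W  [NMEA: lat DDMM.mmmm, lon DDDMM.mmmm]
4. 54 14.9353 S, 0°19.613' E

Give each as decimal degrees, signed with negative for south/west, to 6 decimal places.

Point 1:
  Lat: 68 + 1/60 + 32.73/3600 = 68.0257583
  N ⇒ keep positive
  Longitude: 178 + 17/60 + 12.7/3600 = 178.2868611
  hemisphere W, so the sign is −
Point 2:
  Lat: 78 + 43/60 + 11.5/3600 = 78.7198611
  hemisphere S, so the sign is −
  Lon: 113 + 30/60 + 12.2/3600 = 113.5033889
  W → negative
Point 3:
  Latitude: split at 2 digits → 00° and 2.6277′; 0 + 2.6277/60 = 0.0437950
  N → positive
  λ: split at 3 digits → 104° and 10.72877′; 104 + 10.72877/60 = 104.1788128
  W ⇒ negate
Point 4:
  φ: 14.9353′ = 0.248922°; total 54.2489217
  hemisphere S, so the sign is −
  Lon: 0 + 19.613/60 = 0.3268833
  E ⇒ keep positive

1. 68.025758, -178.286861
2. -78.719861, -113.503389
3. 0.043795, -104.178813
4. -54.248922, 0.326883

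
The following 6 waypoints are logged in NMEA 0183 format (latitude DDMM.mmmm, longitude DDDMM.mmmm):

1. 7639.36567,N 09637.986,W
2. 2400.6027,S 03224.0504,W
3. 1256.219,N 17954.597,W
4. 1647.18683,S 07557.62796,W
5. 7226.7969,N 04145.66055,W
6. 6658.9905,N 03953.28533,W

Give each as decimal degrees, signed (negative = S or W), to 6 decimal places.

1. 76.656095, -96.633100
2. -24.010045, -32.400840
3. 12.936983, -179.909950
4. -16.786447, -75.960466
5. 72.446615, -41.761009
6. 66.983175, -39.888089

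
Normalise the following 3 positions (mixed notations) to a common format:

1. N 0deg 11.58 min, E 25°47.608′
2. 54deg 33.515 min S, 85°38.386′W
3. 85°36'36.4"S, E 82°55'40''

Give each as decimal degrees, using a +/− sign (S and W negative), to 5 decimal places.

1. 0.19300, 25.79347
2. -54.55858, -85.63977
3. -85.61011, 82.92778

Point 1:
  Lat: 11.58′ = 0.193000°; total 0.193000
  N ⇒ keep positive
  Lon: 25 + 47.608/60 = 25.793467
  E ⇒ keep positive
Point 2:
  Latitude: 33.515′ = 0.558583°; total 54.558583
  S ⇒ negate
  Longitude: 38.386′ = 0.639767°; total 85.639767
  W ⇒ negate
Point 3:
  φ: 36′ + 36.4″ = 36.60667′; 85 + 36.60667/60 = 85.610111
  S → negative
  λ: 82° + 55/60 + 40/3600 = 82 + 0.916667 + 0.011111 = 82.927778
  E ⇒ keep positive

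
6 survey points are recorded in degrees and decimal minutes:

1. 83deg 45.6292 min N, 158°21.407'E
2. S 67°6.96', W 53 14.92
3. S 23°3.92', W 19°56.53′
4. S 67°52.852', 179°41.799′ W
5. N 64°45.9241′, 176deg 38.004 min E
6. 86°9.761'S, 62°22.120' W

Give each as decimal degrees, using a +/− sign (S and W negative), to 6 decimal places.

1. 83.760487, 158.356783
2. -67.116000, -53.248667
3. -23.065333, -19.942167
4. -67.880867, -179.696650
5. 64.765402, 176.633400
6. -86.162683, -62.368667

Point 1:
  Latitude: 45.6292′ = 0.760487°; total 83.7604867
  N → positive
  Longitude: 158 + 21.407/60 = 158.3567833
  E ⇒ keep positive
Point 2:
  Lat: 67 + 6.96/60 = 67.1160000
  hemisphere S, so the sign is −
  Lon: 14.92′ = 0.248667°; total 53.2486667
  hemisphere W, so the sign is −
Point 3:
  Lat: 3.92′ = 0.065333°; total 23.0653333
  S → negative
  Longitude: 56.53′ = 0.942167°; total 19.9421667
  W ⇒ negate
Point 4:
  Latitude: 52.852′ = 0.880867°; total 67.8808667
  hemisphere S, so the sign is −
  Longitude: 41.799′ = 0.696650°; total 179.6966500
  W ⇒ negate
Point 5:
  φ: 64 + 45.9241/60 = 64.7654017
  N → positive
  Longitude: 176 + 38.004/60 = 176.6334000
  E ⇒ keep positive
Point 6:
  φ: 86 + 9.761/60 = 86.1626833
  S ⇒ negate
  λ: 22.12′ = 0.368667°; total 62.3686667
  W ⇒ negate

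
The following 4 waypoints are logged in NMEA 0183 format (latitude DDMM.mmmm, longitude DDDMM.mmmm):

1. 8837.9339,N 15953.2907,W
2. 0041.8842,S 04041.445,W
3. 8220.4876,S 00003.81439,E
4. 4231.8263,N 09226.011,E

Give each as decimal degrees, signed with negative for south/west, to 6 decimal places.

Point 1:
  φ: split at 2 digits → 88° and 37.9339′; 88 + 37.9339/60 = 88.6322317
  N → positive
  λ: degrees = first 3 digits = 159, minutes = 53.2907; 159 + 53.2907/60 = 159.8881783
  W → negative
Point 2:
  φ: split at 2 digits → 00° and 41.8842′; 0 + 41.8842/60 = 0.6980700
  S → negative
  Lon: degrees = first 3 digits = 40, minutes = 41.445; 40 + 41.445/60 = 40.6907500
  W ⇒ negate
Point 3:
  φ: degrees = first 2 digits = 82, minutes = 20.4876; 82 + 20.4876/60 = 82.3414600
  S ⇒ negate
  λ: degrees = first 3 digits = 0, minutes = 3.81439; 0 + 3.81439/60 = 0.0635732
  E → positive
Point 4:
  Latitude: degrees = first 2 digits = 42, minutes = 31.8263; 42 + 31.8263/60 = 42.5304383
  N ⇒ keep positive
  λ: split at 3 digits → 092° and 26.011′; 92 + 26.011/60 = 92.4335167
  E → positive

1. 88.632232, -159.888178
2. -0.698070, -40.690750
3. -82.341460, 0.063573
4. 42.530438, 92.433517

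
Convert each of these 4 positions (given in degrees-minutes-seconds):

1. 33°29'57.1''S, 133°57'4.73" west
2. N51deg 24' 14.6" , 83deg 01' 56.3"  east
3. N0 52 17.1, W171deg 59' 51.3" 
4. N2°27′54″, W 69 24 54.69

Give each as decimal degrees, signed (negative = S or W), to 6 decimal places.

Point 1:
  φ: 33° + 29/60 + 57.1/3600 = 33 + 0.483333 + 0.015861 = 33.4991944
  S → negative
  Lon: 57′ + 4.73″ = 57.07883′; 133 + 57.07883/60 = 133.9513139
  W → negative
Point 2:
  Lat: 51 + 24/60 + 14.6/3600 = 51.4040556
  N → positive
  λ: 83° + 1/60 + 56.3/3600 = 83 + 0.016667 + 0.015639 = 83.0323056
  E ⇒ keep positive
Point 3:
  Lat: 0 + 52/60 + 17.1/3600 = 0.8714167
  N ⇒ keep positive
  Longitude: 171 + 59/60 + 51.3/3600 = 171.9975833
  hemisphere W, so the sign is −
Point 4:
  φ: 2 + 27/60 + 54/3600 = 2.4650000
  N ⇒ keep positive
  Lon: 24′ + 54.69″ = 24.91150′; 69 + 24.91150/60 = 69.4151917
  hemisphere W, so the sign is −

1. -33.499194, -133.951314
2. 51.404056, 83.032306
3. 0.871417, -171.997583
4. 2.465000, -69.415192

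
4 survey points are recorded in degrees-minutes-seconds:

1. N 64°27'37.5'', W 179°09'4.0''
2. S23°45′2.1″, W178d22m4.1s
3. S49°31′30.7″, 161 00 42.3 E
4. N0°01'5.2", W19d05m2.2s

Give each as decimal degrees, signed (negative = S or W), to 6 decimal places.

1. 64.460417, -179.151111
2. -23.750583, -178.367806
3. -49.525194, 161.011750
4. 0.018111, -19.083944

Point 1:
  φ: 64 + 27/60 + 37.5/3600 = 64.4604167
  N → positive
  λ: 179° + 9/60 + 4/3600 = 179 + 0.150000 + 0.001111 = 179.1511111
  hemisphere W, so the sign is −
Point 2:
  φ: 23 + 45/60 + 2.1/3600 = 23.7505833
  hemisphere S, so the sign is −
  Lon: 22′ + 4.1″ = 22.06833′; 178 + 22.06833/60 = 178.3678056
  hemisphere W, so the sign is −
Point 3:
  φ: 49° + 31/60 + 30.7/3600 = 49 + 0.516667 + 0.008528 = 49.5251944
  S → negative
  λ: 161 + 0/60 + 42.3/3600 = 161.0117500
  E → positive
Point 4:
  Latitude: 1′ + 5.2″ = 1.08667′; 0 + 1.08667/60 = 0.0181111
  N ⇒ keep positive
  Lon: 5′ + 2.2″ = 5.03667′; 19 + 5.03667/60 = 19.0839444
  W → negative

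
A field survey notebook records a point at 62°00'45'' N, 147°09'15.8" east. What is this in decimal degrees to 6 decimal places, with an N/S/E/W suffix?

62.012500° N, 147.154389° E

Latitude: 62 + 0/60 + 45/3600 = 62.0125000
Lon: 9′ + 15.8″ = 9.26333′; 147 + 9.26333/60 = 147.1543889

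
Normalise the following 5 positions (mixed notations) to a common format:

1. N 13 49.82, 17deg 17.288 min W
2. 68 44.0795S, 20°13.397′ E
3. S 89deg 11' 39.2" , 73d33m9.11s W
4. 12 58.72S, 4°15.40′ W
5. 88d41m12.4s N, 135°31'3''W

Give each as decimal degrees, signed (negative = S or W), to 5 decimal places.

1. 13.83033, -17.28813
2. -68.73466, 20.22328
3. -89.19422, -73.55253
4. -12.97867, -4.25667
5. 88.68678, -135.51750

Point 1:
  Latitude: 13 + 49.82/60 = 13.830333
  N → positive
  Lon: 17.288′ = 0.288133°; total 17.288133
  W ⇒ negate
Point 2:
  Lat: 68 + 44.0795/60 = 68.734658
  S → negative
  λ: 20 + 13.397/60 = 20.223283
  E → positive
Point 3:
  φ: 89° + 11/60 + 39.2/3600 = 89 + 0.183333 + 0.010889 = 89.194222
  hemisphere S, so the sign is −
  Longitude: 73° + 33/60 + 9.11/3600 = 73 + 0.550000 + 0.002531 = 73.552531
  W → negative
Point 4:
  φ: 58.72′ = 0.978667°; total 12.978667
  S ⇒ negate
  Lon: 4 + 15.4/60 = 4.256667
  hemisphere W, so the sign is −
Point 5:
  Lat: 88 + 41/60 + 12.4/3600 = 88.686778
  N → positive
  λ: 135° + 31/60 + 3/3600 = 135 + 0.516667 + 0.000833 = 135.517500
  W ⇒ negate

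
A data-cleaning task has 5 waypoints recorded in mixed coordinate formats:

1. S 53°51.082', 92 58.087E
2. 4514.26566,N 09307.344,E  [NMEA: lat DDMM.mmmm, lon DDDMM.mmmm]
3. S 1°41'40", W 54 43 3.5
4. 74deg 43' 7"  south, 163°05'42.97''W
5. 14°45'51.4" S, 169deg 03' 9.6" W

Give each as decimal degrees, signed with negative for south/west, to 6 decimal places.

1. -53.851367, 92.968117
2. 45.237761, 93.122400
3. -1.694444, -54.717639
4. -74.718611, -163.095269
5. -14.764278, -169.052667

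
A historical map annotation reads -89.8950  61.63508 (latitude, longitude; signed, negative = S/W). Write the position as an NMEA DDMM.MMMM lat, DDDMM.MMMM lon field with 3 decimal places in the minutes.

Latitude is negative → S; |value| = 89.895000
Latitude: minutes = (89.895000 − 89) × 60 = 53.70000
Lon: 61° + 0.635080 × 60 = 61° 38.10480′

8953.700,S / 06138.105,E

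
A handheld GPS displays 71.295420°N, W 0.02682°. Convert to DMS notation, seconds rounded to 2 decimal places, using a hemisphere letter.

Lat: whole degrees 71; 17.72520′ → 17′ and 43.5120″
Longitude: whole degrees 0; 1.60920′ → 1′ and 36.5520″

71°17′43.51″ N, 0°01′36.55″ W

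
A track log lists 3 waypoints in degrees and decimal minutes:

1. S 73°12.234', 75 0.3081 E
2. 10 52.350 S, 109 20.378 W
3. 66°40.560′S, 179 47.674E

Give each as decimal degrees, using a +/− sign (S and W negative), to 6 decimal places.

Point 1:
  Latitude: 12.234′ = 0.203900°; total 73.2039000
  S ⇒ negate
  Longitude: 75 + 0.3081/60 = 75.0051350
  E → positive
Point 2:
  φ: 10 + 52.35/60 = 10.8725000
  S ⇒ negate
  Lon: 20.378′ = 0.339633°; total 109.3396333
  hemisphere W, so the sign is −
Point 3:
  Latitude: 66 + 40.56/60 = 66.6760000
  S → negative
  Longitude: 47.674′ = 0.794567°; total 179.7945667
  E ⇒ keep positive

1. -73.203900, 75.005135
2. -10.872500, -109.339633
3. -66.676000, 179.794567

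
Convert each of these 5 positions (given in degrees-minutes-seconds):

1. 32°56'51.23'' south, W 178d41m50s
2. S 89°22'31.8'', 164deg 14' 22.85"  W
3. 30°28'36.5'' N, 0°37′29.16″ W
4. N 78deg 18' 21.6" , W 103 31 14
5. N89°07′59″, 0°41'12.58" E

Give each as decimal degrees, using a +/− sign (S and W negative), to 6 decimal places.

Point 1:
  φ: 32 + 56/60 + 51.23/3600 = 32.9475639
  S ⇒ negate
  Longitude: 41′ + 50″ = 41.83333′; 178 + 41.83333/60 = 178.6972222
  hemisphere W, so the sign is −
Point 2:
  Latitude: 22′ + 31.8″ = 22.53000′; 89 + 22.53000/60 = 89.3755000
  S ⇒ negate
  Lon: 164 + 14/60 + 22.85/3600 = 164.2396806
  hemisphere W, so the sign is −
Point 3:
  φ: 28′ + 36.5″ = 28.60833′; 30 + 28.60833/60 = 30.4768056
  N ⇒ keep positive
  Longitude: 0° + 37/60 + 29.16/3600 = 0 + 0.616667 + 0.008100 = 0.6247667
  W → negative
Point 4:
  Latitude: 18′ + 21.6″ = 18.36000′; 78 + 18.36000/60 = 78.3060000
  N → positive
  Longitude: 31′ + 14″ = 31.23333′; 103 + 31.23333/60 = 103.5205556
  W → negative
Point 5:
  Lat: 89 + 7/60 + 59/3600 = 89.1330556
  N ⇒ keep positive
  Longitude: 41′ + 12.58″ = 41.20967′; 0 + 41.20967/60 = 0.6868278
  E → positive

1. -32.947564, -178.697222
2. -89.375500, -164.239681
3. 30.476806, -0.624767
4. 78.306000, -103.520556
5. 89.133056, 0.686828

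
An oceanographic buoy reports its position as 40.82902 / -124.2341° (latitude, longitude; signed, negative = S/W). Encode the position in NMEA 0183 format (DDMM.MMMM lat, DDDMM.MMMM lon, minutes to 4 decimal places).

φ: 40° + 0.829020 × 60 = 40° 49.741200′
Longitude is negative → W; |value| = 124.234100
Lon: 124° + 0.234100 × 60 = 124° 14.046000′

4049.7412,N / 12414.0460,W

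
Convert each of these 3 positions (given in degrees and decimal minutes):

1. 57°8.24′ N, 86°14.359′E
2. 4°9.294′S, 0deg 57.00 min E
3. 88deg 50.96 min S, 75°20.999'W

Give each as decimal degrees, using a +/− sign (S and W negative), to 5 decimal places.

1. 57.13733, 86.23932
2. -4.15490, 0.95000
3. -88.84933, -75.34998

Point 1:
  φ: 57 + 8.24/60 = 57.137333
  N → positive
  λ: 86 + 14.359/60 = 86.239317
  E ⇒ keep positive
Point 2:
  φ: 4 + 9.294/60 = 4.154900
  S → negative
  λ: 0 + 57/60 = 0.950000
  E → positive
Point 3:
  φ: 88 + 50.96/60 = 88.849333
  hemisphere S, so the sign is −
  λ: 75 + 20.999/60 = 75.349983
  W ⇒ negate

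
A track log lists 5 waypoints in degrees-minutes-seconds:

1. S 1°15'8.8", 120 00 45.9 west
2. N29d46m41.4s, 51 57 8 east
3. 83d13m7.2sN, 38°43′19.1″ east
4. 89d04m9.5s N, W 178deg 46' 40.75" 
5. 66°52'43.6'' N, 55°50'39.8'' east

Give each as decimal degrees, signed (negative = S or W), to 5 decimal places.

Point 1:
  φ: 15′ + 8.8″ = 15.14667′; 1 + 15.14667/60 = 1.252444
  S ⇒ negate
  Longitude: 120° + 0/60 + 45.9/3600 = 120 + 0.000000 + 0.012750 = 120.012750
  hemisphere W, so the sign is −
Point 2:
  φ: 29 + 46/60 + 41.4/3600 = 29.778167
  N ⇒ keep positive
  Longitude: 57′ + 8″ = 57.13333′; 51 + 57.13333/60 = 51.952222
  E ⇒ keep positive
Point 3:
  φ: 13′ + 7.2″ = 13.12000′; 83 + 13.12000/60 = 83.218667
  N ⇒ keep positive
  Longitude: 38° + 43/60 + 19.1/3600 = 38 + 0.716667 + 0.005306 = 38.721972
  E → positive
Point 4:
  φ: 4′ + 9.5″ = 4.15833′; 89 + 4.15833/60 = 89.069306
  N → positive
  Longitude: 178° + 46/60 + 40.75/3600 = 178 + 0.766667 + 0.011319 = 178.777986
  W ⇒ negate
Point 5:
  φ: 66° + 52/60 + 43.6/3600 = 66 + 0.866667 + 0.012111 = 66.878778
  N → positive
  λ: 50′ + 39.8″ = 50.66333′; 55 + 50.66333/60 = 55.844389
  E → positive

1. -1.25244, -120.01275
2. 29.77817, 51.95222
3. 83.21867, 38.72197
4. 89.06931, -178.77799
5. 66.87878, 55.84439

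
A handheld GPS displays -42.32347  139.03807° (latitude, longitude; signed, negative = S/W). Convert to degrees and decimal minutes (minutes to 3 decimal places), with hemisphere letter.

42° 19.408′ S, 139° 2.284′ E

Latitude is negative → S; |value| = 42.323470
Latitude: fractional part 0.323470 → 19.40820 minutes
λ: fractional part 0.038070 → 2.28420 minutes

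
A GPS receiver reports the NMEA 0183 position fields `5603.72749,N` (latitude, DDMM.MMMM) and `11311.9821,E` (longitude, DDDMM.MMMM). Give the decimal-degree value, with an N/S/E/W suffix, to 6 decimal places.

Lat: degrees = first 2 digits = 56, minutes = 3.72749; 56 + 3.72749/60 = 56.0621248
λ: split at 3 digits → 113° and 11.9821′; 113 + 11.9821/60 = 113.1997017

56.062125° N, 113.199702° E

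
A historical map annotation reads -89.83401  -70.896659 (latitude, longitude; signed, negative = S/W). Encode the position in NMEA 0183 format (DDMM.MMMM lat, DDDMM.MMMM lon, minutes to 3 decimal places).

8950.041,S / 07053.800,W

Latitude is negative → S; |value| = 89.834010
Latitude: minutes = (89.834010 − 89) × 60 = 50.04060
Longitude is negative → W; |value| = 70.896659
λ: minutes = (70.896659 − 70) × 60 = 53.79954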